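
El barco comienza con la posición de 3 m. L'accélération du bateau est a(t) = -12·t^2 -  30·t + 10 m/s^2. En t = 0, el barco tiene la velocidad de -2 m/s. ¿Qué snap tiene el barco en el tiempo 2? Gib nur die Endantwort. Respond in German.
Die Antwort ist -24.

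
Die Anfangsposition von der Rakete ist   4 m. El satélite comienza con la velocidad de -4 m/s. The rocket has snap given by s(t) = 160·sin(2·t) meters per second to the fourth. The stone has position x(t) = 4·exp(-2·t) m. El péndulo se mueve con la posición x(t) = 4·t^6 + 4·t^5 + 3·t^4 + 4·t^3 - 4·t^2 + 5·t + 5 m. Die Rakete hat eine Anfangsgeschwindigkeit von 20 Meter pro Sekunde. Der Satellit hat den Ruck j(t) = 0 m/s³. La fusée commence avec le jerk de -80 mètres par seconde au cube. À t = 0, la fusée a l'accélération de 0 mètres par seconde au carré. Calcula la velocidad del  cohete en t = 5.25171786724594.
Para resolver esto, necesitamos tomar 3 antiderivadas de nuestra ecuación del snap s(t) = 160·sin(2·t). La antiderivada del snap, con j(0) = -80, da la sacudida: j(t) = -80·cos(2·t). Tomando ∫j(t)dt y aplicando a(0) = 0, encontramos a(t) = -40·sin(2·t). La integral de la aceleración, con v(0) = 20, da la velocidad: v(t) = 20·cos(2·t). Usando v(t) = 20·cos(2·t) y sustituyendo t = 5.25171786724594, encontramos v = -9.45023452393117.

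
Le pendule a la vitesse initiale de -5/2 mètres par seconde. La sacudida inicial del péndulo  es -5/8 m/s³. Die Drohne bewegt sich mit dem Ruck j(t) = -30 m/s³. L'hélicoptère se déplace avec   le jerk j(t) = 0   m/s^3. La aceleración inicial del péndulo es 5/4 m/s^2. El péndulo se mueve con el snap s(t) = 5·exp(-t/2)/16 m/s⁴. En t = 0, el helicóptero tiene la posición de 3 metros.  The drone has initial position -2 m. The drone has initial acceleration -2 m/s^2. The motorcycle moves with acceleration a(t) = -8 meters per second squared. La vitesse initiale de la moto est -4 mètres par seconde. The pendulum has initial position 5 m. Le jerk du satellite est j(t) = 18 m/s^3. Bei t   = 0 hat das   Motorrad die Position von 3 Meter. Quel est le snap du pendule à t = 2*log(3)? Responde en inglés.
From the given snap equation s(t) = 5·exp(-t/2)/16, we substitute t = 2*log(3) to get s = 5/48.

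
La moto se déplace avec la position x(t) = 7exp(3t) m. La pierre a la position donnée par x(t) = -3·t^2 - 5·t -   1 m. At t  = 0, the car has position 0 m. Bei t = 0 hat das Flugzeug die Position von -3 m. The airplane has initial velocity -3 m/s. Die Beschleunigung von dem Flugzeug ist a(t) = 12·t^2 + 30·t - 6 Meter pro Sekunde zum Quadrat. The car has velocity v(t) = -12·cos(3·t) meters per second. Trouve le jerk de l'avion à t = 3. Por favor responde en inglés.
Starting from acceleration a(t) = 12·t^2 + 30·t - 6, we take 1 derivative. Taking d/dt of a(t), we find j(t) = 24·t + 30. Using j(t) = 24·t + 30 and substituting t = 3, we find j = 102.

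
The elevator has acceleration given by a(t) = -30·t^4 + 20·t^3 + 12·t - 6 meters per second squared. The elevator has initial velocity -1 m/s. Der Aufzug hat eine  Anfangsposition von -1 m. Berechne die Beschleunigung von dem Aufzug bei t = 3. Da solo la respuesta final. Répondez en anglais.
The answer is -1860.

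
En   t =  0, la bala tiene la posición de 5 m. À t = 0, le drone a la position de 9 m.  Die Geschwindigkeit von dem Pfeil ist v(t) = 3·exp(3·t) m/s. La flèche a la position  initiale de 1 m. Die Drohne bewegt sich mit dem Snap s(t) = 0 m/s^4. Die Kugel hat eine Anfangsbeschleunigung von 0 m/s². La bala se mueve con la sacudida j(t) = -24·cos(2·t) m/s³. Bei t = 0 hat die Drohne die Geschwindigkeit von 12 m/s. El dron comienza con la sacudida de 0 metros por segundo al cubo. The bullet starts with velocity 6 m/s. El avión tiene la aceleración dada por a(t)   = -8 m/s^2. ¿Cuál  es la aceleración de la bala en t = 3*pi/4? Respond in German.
Wir müssen unsere Gleichung für den Ruck j(t) = -24·cos(2·t) 1-mal integrieren. Durch Integration von dem Ruck und Verwendung der Anfangsbedingung a(0) = 0, erhalten wir a(t) = -12·sin(2·t). Wir haben die Beschleunigung a(t) = -12·sin(2·t). Durch Einsetzen von t = 3*pi/4: a(3*pi/4) = 12.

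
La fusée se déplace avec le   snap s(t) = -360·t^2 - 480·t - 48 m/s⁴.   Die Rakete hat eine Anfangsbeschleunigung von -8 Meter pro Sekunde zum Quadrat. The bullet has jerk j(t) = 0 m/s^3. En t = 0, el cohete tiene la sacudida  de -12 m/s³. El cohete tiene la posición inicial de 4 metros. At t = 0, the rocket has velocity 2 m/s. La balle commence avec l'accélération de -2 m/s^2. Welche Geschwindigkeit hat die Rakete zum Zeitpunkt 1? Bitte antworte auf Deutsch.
Um dies zu lösen, müssen wir 3 Stammfunktionen unserer Gleichung für den Snap s(t) = -360·t^2 - 480·t - 48 finden. Durch Integration von dem Snap und Verwendung der Anfangsbedingung j(0) = -12, erhalten wir j(t) = -120·t^3 - 240·t^2 - 48·t - 12. Das Integral von dem Ruck, mit a(0) = -8, ergibt die Beschleunigung: a(t) = -30·t^4 - 80·t^3 - 24·t^2 - 12·t - 8. Mit ∫a(t)dt und Anwendung von v(0) = 2, finden wir v(t) = -6·t^5 - 20·t^4 - 8·t^3 - 6·t^2 - 8·t + 2. Wir haben die Geschwindigkeit v(t) = -6·t^5 - 20·t^4 - 8·t^3 - 6·t^2 - 8·t + 2. Durch Einsetzen von t = 1: v(1) = -46.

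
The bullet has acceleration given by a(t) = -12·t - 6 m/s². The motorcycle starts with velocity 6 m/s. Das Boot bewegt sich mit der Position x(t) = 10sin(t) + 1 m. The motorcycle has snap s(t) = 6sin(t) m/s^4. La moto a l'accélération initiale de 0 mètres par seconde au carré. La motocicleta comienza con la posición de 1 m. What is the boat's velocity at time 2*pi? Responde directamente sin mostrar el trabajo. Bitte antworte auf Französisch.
v(2*pi) = 10.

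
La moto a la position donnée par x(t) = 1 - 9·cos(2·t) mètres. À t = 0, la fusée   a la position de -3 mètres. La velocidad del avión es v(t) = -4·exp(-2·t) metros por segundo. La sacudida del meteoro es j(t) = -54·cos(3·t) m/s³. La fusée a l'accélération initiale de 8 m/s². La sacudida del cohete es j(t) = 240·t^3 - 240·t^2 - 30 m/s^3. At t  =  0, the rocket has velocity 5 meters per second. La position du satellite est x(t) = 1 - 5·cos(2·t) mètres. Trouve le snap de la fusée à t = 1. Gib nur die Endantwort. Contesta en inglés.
s(1) = 240.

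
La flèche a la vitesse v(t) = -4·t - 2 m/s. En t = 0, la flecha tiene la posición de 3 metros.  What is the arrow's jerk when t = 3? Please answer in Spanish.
Debemos derivar nuestra ecuación de la velocidad v(t) = -4·t - 2 2 veces. Derivando la velocidad, obtenemos la aceleración: a(t) = -4. Derivando la aceleración, obtenemos la sacudida: j(t) = 0. De la ecuación de la sacudida j(t) = 0, sustituimos t = 3 para obtener j = 0.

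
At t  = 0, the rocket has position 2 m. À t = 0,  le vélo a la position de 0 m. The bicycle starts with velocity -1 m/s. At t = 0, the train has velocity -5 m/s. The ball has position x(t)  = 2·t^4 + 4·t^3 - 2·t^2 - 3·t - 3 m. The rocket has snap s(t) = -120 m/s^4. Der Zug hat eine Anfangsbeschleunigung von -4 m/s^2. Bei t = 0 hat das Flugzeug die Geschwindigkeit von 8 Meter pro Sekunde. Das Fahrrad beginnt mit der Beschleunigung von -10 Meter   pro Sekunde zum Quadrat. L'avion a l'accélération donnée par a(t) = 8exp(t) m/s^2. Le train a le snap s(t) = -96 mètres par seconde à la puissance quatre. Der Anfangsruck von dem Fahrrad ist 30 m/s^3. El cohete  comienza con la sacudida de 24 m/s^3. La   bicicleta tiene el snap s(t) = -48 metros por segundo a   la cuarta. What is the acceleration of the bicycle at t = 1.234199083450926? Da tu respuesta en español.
Debemos encontrar la antiderivada de nuestra ecuación del snap s(t) = -48 2 veces. La integral del snap es la sacudida. Usando j(0) = 30, obtenemos j(t) = 30 - 48·t. Integrando la sacudida y usando la condición inicial a(0) = -10, obtenemos a(t) = -24·t^2 + 30·t - 10. Usando a(t) = -24·t^2 + 30·t - 10 y sustituyendo t = 1.234199083450926, encontramos a = -9.53196455865876.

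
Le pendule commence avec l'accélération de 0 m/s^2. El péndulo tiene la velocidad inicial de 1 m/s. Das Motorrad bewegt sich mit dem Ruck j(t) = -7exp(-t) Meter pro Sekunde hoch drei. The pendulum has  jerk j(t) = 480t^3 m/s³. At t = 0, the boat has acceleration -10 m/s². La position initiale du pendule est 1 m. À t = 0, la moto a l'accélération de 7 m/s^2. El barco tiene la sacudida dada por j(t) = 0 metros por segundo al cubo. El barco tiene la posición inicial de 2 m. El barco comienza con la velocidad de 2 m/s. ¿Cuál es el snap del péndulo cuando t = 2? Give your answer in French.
En partant du jerk j(t) = 480·t^3, nous prenons 1 dérivée. La dérivée du jerk donne le snap: s(t) = 1440·t^2. Nous avons le snap s(t) = 1440·t^2. En substituant t = 2: s(2) = 5760.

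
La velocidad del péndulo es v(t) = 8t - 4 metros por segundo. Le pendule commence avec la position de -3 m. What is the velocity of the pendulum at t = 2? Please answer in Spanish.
Usando v(t) = 8·t - 4 y sustituyendo t = 2, encontramos v = 12.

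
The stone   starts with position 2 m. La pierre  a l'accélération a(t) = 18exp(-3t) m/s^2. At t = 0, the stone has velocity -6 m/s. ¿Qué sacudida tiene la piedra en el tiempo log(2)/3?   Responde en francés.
Nous devons dériver notre équation de l'accélération a(t) = 18·exp(-3·t) 1 fois. En dérivant l'accélération, nous obtenons le jerk: j(t) = -54·exp(-3·t). En utilisant j(t) = -54·exp(-3·t) et en substituant t = log(2)/3, nous trouvons j = -27.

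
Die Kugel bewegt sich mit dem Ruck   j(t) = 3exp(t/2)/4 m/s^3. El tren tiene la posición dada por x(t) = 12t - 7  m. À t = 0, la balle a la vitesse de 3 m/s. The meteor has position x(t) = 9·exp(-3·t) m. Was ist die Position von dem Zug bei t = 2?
Wir haben die Position x(t) = 12·t - 7. Durch Einsetzen von t = 2: x(2) = 17.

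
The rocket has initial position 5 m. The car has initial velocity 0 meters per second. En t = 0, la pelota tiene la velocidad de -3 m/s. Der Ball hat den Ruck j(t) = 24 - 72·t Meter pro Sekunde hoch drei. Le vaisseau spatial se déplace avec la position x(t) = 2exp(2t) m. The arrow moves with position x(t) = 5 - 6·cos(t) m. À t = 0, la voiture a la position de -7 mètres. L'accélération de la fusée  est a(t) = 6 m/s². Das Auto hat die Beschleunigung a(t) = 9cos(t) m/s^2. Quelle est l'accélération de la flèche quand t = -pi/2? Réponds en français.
Pour résoudre ceci, nous devons prendre 2 dérivées de notre équation de la position x(t) = 5 - 6·cos(t). En dérivant la position, nous obtenons la vitesse: v(t) = 6·sin(t). En dérivant la vitesse, nous obtenons l'accélération: a(t) = 6·cos(t). Nous avons l'accélération a(t) = 6·cos(t). En substituant t = -pi/2: a(-pi/2) = 0.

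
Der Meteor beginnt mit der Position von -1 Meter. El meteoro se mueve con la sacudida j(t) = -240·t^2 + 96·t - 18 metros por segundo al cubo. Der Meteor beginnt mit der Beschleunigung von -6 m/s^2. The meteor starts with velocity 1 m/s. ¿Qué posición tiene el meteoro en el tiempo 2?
Debemos encontrar la antiderivada de nuestra ecuación de la sacudida j(t) = -240·t^2 + 96·t - 18 3 veces. La antiderivada de la sacudida, con a(0) = -6, da la aceleración: a(t) = -80·t^3 + 48·t^2 - 18·t - 6. Tomando ∫a(t)dt y aplicando v(0) = 1, encontramos v(t) = -20·t^4 + 16·t^3 - 9·t^2 - 6·t + 1. La integral de la velocidad es la posición. Usando x(0) = -1, obtenemos x(t) = -4·t^5 + 4·t^4 - 3·t^3 - 3·t^2 + t - 1. Tenemos la posición x(t) = -4·t^5 + 4·t^4 - 3·t^3 - 3·t^2 + t - 1. Sustituyendo t = 2: x(2) = -99.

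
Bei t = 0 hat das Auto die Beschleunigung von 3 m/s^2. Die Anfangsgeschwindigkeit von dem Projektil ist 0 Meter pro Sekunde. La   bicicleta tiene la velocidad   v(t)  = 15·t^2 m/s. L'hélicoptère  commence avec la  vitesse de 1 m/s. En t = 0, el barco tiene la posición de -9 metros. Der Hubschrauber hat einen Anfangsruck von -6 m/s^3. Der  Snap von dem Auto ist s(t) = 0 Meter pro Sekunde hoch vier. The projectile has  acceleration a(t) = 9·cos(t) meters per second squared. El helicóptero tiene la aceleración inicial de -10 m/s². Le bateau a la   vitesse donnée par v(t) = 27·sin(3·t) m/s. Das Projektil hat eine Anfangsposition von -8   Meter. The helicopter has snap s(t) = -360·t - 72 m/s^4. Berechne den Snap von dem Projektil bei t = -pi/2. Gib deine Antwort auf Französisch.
En partant de l'accélération a(t) = 9·cos(t), nous prenons 2 dérivées. En prenant d/dt de a(t), nous trouvons j(t) = -9·sin(t). En dérivant le jerk, nous obtenons le snap: s(t) = -9·cos(t). Nous avons le snap s(t) = -9·cos(t). En substituant t = -pi/2: s(-pi/2) = 0.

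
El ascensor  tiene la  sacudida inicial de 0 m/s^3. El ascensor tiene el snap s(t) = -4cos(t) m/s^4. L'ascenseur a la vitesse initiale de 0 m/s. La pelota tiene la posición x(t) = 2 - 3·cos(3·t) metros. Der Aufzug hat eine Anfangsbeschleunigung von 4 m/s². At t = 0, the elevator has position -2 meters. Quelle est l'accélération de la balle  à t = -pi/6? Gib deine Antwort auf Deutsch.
Um dies zu lösen, müssen wir 2 Ableitungen unserer Gleichung für die Position x(t) = 2 - 3·cos(3·t) nehmen. Mit d/dt von x(t) finden wir v(t) = 9·sin(3·t). Die Ableitung von der Geschwindigkeit ergibt die Beschleunigung: a(t) = 27·cos(3·t). Mit a(t) = 27·cos(3·t) und Einsetzen von t = -pi/6, finden wir a = 0.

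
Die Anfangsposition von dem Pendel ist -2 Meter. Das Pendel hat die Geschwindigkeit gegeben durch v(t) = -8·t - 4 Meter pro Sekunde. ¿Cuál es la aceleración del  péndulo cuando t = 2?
Para resolver esto, necesitamos tomar 1 derivada de nuestra ecuación de la velocidad v(t) = -8·t - 4. Tomando d/dt de v(t), encontramos a(t) = -8. Tenemos la aceleración a(t) = -8. Sustituyendo t = 2: a(2) = -8.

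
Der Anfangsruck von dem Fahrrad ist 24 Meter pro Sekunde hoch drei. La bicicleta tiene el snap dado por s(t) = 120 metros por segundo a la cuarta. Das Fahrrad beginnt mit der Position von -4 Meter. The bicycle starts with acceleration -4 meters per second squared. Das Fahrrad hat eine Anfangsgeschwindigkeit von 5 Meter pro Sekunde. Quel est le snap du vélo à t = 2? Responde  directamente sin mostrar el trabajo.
s(2) = 120.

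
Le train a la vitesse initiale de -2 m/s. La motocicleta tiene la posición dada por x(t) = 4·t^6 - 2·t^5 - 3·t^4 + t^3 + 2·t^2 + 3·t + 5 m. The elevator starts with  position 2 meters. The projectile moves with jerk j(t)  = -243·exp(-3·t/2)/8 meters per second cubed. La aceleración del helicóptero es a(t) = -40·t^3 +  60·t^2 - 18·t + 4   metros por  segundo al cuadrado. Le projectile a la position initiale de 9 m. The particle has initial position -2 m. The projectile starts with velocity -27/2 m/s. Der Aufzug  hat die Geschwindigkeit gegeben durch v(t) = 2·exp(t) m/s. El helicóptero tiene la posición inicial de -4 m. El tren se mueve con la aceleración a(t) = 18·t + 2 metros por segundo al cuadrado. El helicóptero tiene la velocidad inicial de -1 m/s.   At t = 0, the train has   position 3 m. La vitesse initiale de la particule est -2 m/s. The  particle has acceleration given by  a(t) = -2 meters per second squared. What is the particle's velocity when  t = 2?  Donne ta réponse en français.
Nous devons intégrer notre équation de l'accélération a(t) = -2 1 fois. En intégrant l'accélération et en utilisant la condition initiale v(0) = -2, nous obtenons v(t) = -2·t - 2. En utilisant v(t) = -2·t - 2 et en substituant t = 2, nous trouvons v = -6.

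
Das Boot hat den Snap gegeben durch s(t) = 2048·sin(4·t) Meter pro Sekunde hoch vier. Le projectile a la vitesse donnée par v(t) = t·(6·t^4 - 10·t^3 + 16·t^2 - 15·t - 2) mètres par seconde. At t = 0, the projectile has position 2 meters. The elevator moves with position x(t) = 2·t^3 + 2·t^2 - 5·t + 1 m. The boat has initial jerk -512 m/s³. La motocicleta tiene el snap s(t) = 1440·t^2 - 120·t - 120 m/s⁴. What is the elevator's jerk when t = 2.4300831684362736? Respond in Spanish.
Partiendo de la posición x(t) = 2·t^3 + 2·t^2 - 5·t + 1, tomamos 3 derivadas. La derivada de la posición da la velocidad: v(t) = 6·t^2 + 4·t - 5. Derivando la velocidad, obtenemos la aceleración: a(t) = 12·t + 4. La derivada de la aceleración da la sacudida: j(t) = 12. De la ecuación de la sacudida j(t) = 12, sustituimos t = 2.4300831684362736 para obtener j = 12.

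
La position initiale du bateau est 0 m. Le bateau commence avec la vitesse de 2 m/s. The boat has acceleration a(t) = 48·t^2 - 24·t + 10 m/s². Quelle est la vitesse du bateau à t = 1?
En partant de l'accélération a(t) = 48·t^2 - 24·t + 10, nous prenons 1 intégrale. En prenant ∫a(t)dt et en appliquant v(0) = 2, nous trouvons v(t) = 16·t^3 - 12·t^2 + 10·t + 2. Nous avons la vitesse v(t) = 16·t^3 - 12·t^2 + 10·t + 2. En substituant t = 1: v(1) = 16.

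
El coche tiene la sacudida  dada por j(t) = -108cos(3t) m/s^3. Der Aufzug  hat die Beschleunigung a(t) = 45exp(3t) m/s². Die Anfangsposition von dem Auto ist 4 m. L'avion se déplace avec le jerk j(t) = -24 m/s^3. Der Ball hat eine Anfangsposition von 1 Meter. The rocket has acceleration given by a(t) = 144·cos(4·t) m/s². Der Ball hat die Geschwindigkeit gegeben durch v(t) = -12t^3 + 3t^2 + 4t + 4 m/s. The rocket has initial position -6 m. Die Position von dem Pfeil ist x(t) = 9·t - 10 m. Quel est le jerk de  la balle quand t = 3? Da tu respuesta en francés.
Pour résoudre ceci, nous devons prendre 2 dérivées de notre équation de la vitesse v(t) = -12·t^3 + 3·t^2 + 4·t + 4. La dérivée de la vitesse donne l'accélération: a(t) = -36·t^2 + 6·t + 4. En dérivant l'accélération, nous obtenons le jerk: j(t) = 6 - 72·t. De l'équation du jerk j(t) = 6 - 72·t, nous substituons t = 3 pour obtenir j = -210.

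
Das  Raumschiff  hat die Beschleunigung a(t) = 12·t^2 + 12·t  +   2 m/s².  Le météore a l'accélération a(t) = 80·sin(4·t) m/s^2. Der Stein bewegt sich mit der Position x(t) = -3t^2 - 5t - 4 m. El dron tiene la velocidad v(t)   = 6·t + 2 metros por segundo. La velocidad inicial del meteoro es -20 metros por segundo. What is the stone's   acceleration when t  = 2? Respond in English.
We must differentiate our position equation x(t) = -3·t^2 - 5·t - 4 2 times. Differentiating position, we get velocity: v(t) = -6·t - 5. The derivative of velocity gives acceleration: a(t) = -6. Using a(t) = -6 and substituting t = 2, we find a = -6.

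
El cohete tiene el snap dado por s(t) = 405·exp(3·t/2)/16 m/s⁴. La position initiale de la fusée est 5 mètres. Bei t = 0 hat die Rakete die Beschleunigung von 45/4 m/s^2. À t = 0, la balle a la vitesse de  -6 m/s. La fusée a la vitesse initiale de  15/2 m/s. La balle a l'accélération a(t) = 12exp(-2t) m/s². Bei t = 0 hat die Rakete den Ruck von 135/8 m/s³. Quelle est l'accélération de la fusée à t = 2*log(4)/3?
En partant du snap s(t) = 405·exp(3·t/2)/16, nous prenons 2 primitives. L'intégrale du snap, avec j(0) = 135/8, donne le jerk: j(t) = 135·exp(3·t/2)/8. La primitive du jerk, avec a(0) = 45/4, donne l'accélération: a(t) = 45·exp(3·t/2)/4. Nous avons l'accélération a(t) = 45·exp(3·t/2)/4. En substituant t = 2*log(4)/3: a(2*log(4)/3) = 45.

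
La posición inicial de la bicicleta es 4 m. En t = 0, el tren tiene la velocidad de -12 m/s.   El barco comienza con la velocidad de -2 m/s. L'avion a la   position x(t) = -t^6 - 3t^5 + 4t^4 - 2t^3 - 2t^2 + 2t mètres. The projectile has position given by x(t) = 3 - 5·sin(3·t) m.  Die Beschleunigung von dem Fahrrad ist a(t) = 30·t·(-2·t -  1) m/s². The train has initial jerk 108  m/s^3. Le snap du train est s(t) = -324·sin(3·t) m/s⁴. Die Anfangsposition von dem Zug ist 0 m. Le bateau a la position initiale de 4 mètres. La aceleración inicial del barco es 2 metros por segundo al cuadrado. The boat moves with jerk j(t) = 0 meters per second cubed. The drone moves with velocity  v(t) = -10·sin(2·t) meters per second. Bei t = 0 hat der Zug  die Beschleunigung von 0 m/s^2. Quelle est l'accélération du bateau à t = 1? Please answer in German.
Um dies zu lösen, müssen wir 1 Integral unserer Gleichung für den Ruck j(t) = 0 finden. Mit ∫j(t)dt und Anwendung von a(0) = 2, finden wir a(t) = 2. Mit a(t) = 2 und Einsetzen von t = 1, finden wir a = 2.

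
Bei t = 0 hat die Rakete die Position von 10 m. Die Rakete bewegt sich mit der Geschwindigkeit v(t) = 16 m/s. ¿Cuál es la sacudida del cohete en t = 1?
Debemos derivar nuestra ecuación de la velocidad v(t) = 16 2 veces. Tomando d/dt de v(t), encontramos a(t) = 0. La derivada de la aceleración da la sacudida: j(t) = 0. Usando j(t) = 0 y sustituyendo t = 1, encontramos j = 0.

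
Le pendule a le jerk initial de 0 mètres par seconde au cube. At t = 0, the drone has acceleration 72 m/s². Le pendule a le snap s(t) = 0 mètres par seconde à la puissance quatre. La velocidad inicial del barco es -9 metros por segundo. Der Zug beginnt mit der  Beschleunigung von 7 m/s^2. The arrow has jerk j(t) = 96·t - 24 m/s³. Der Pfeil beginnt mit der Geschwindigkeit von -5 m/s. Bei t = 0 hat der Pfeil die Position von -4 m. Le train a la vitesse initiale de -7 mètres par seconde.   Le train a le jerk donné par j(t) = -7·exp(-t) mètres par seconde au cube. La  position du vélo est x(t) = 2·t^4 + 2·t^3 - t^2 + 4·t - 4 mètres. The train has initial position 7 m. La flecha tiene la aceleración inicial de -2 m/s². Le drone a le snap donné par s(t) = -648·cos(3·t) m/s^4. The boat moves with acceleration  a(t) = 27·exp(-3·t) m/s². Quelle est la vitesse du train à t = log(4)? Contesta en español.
Debemos encontrar la antiderivada de nuestra ecuación de la sacudida j(t) = -7·exp(-t) 2 veces. La integral de la sacudida es la aceleración. Usando a(0) = 7, obtenemos a(t) = 7·exp(-t). La antiderivada de la aceleración es la velocidad. Usando v(0) = -7, obtenemos v(t) = -7·exp(-t). Usando v(t) = -7·exp(-t) y sustituyendo t = log(4), encontramos v = -7/4.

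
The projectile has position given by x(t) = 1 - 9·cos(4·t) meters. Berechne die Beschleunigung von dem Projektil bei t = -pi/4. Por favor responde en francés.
Pour résoudre ceci, nous devons prendre 2 dérivées de notre équation de la position x(t) = 1 - 9·cos(4·t). En dérivant la position, nous obtenons la vitesse: v(t) = 36·sin(4·t). La dérivée de la vitesse donne l'accélération: a(t) = 144·cos(4·t). En utilisant a(t) = 144·cos(4·t) et en substituant t = -pi/4, nous trouvons a = -144.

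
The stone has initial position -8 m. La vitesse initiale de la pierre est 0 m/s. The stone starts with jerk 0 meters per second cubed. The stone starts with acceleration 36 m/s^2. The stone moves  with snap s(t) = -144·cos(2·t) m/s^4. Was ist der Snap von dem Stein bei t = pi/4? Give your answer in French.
Nous avons le snap s(t) = -144·cos(2·t). En substituant t = pi/4: s(pi/4) = 0.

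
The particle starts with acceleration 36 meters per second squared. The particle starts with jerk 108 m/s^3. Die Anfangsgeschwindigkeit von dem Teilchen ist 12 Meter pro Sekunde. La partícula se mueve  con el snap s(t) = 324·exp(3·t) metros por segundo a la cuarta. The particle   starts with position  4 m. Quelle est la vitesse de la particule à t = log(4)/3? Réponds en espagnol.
Partiendo del snap s(t) = 324·exp(3·t), tomamos 3 antiderivadas. La antiderivada del snap, con j(0) = 108, da la sacudida: j(t) = 108·exp(3·t). Tomando ∫j(t)dt y aplicando a(0) = 36, encontramos a(t) = 36·exp(3·t). Tomando ∫a(t)dt y aplicando v(0) = 12, encontramos v(t) = 12·exp(3·t). Usando v(t) = 12·exp(3·t) y sustituyendo t = log(4)/3, encontramos v = 48.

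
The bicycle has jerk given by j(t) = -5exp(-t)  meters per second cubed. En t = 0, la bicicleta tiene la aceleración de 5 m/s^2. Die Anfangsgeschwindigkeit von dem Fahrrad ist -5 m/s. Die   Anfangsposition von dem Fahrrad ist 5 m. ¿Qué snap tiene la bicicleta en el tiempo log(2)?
Debemos derivar nuestra ecuación de la sacudida j(t) = -5·exp(-t) 1 vez. Tomando d/dt de j(t), encontramos s(t) = 5·exp(-t). De la ecuación del snap s(t) = 5·exp(-t), sustituimos t = log(2) para obtener s = 5/2.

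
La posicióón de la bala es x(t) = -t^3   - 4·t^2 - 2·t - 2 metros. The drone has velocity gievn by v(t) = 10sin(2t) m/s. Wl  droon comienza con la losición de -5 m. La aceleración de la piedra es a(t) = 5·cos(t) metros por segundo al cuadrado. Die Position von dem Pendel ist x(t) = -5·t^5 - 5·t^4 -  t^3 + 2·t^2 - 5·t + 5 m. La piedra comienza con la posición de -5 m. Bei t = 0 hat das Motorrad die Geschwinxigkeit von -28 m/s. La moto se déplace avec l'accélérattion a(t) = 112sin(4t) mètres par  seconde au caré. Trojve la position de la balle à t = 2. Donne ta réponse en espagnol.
De la ecuación de la posición x(t) = -t^3 - 4·t^2 - 2·t - 2, sustituimos t = 2 para obtener x = -30.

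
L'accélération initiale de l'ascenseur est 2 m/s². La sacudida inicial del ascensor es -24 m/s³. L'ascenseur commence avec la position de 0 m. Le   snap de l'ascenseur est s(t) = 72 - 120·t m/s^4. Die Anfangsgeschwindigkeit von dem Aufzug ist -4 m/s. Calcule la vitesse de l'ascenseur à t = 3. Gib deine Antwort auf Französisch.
Nous devons trouver la primitive de notre équation du snap s(t) = 72 - 120·t 3 fois. En prenant ∫s(t)dt et en appliquant j(0) = -24, nous trouvons j(t) = -60·t^2 + 72·t - 24. En intégrant le jerk et en utilisant la condition initiale a(0) = 2, nous obtenons a(t) = -20·t^3 + 36·t^2 - 24·t + 2. En prenant ∫a(t)dt et en appliquant v(0) = -4, nous trouvons v(t) = -5·t^4 + 12·t^3 - 12·t^2 + 2·t - 4. De l'équation de la vitesse v(t) = -5·t^4 + 12·t^3 - 12·t^2 + 2·t - 4, nous substituons t = 3 pour obtenir v = -187.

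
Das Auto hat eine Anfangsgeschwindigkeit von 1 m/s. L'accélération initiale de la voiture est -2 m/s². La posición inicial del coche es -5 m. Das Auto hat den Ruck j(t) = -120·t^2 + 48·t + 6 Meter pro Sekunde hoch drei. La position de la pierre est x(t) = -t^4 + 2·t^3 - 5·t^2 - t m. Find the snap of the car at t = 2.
Starting from jerk j(t) = -120·t^2 + 48·t + 6, we take 1 derivative. The derivative of jerk gives snap: s(t) = 48 - 240·t. From the given snap equation s(t) = 48 - 240·t, we substitute t = 2 to get s = -432.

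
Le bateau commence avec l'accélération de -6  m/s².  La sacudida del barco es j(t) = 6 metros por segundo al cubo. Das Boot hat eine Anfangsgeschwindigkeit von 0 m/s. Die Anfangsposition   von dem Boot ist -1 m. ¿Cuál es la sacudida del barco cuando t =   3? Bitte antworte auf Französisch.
Nous avons le jerk j(t) = 6. En substituant t = 3: j(3) = 6.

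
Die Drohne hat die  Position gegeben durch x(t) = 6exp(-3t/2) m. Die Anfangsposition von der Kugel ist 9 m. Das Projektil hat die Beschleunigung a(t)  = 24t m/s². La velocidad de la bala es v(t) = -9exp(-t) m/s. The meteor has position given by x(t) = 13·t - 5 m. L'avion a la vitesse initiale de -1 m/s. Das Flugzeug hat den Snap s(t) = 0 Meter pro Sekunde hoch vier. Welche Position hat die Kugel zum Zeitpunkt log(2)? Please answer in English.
To solve this, we need to take 1 integral of our velocity equation v(t) = -9·exp(-t). The integral of velocity is position. Using x(0) = 9, we get x(t) = 9·exp(-t). We have position x(t) = 9·exp(-t). Substituting t = log(2): x(log(2)) = 9/2.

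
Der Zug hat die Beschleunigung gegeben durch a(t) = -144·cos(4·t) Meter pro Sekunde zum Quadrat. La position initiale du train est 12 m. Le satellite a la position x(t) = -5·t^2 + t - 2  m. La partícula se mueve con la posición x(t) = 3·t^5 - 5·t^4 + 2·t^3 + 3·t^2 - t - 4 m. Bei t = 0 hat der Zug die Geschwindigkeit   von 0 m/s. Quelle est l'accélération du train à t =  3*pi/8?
Nous avons l'accélération a(t) = -144·cos(4·t). En substituant t = 3*pi/8: a(3*pi/8) = 0.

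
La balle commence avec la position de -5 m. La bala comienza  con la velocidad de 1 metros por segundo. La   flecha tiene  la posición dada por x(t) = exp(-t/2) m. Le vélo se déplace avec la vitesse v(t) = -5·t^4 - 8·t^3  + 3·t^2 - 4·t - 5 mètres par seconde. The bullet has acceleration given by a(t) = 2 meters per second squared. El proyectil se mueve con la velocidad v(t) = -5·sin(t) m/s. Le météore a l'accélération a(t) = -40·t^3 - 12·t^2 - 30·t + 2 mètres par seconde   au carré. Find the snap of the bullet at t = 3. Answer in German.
Ausgehend von der Beschleunigung a(t) = 2, nehmen wir 2 Ableitungen. Die Ableitung von der Beschleunigung ergibt den Ruck: j(t) = 0. Die Ableitung von dem Ruck ergibt den Snap: s(t) = 0. Mit s(t) = 0 und Einsetzen von t = 3, finden wir s = 0.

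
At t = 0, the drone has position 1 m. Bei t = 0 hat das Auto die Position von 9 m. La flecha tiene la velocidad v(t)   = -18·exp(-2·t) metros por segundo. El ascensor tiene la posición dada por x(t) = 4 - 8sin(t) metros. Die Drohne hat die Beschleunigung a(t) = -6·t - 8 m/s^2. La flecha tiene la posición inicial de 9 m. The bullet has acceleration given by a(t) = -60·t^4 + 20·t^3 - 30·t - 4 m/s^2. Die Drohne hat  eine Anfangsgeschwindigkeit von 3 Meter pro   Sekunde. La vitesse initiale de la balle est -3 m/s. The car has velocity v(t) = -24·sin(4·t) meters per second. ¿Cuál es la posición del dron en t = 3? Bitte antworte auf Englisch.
To solve this, we need to take 2 integrals of our acceleration equation a(t) = -6·t - 8. Finding the antiderivative of a(t) and using v(0) = 3: v(t) = -3·t^2 - 8·t + 3. Finding the integral of v(t) and using x(0) = 1: x(t) = -t^3 - 4·t^2 + 3·t + 1. From the given position equation x(t) = -t^3 - 4·t^2 + 3·t + 1, we substitute t = 3 to get x = -53.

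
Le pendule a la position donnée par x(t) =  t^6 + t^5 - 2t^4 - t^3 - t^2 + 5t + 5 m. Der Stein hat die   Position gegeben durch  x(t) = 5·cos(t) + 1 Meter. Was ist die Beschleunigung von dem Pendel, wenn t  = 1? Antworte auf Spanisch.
Partiendo de la posición x(t) = t^6 + t^5 - 2·t^4 - t^3 - t^2 + 5·t + 5, tomamos 2 derivadas. La derivada de la posición da la velocidad: v(t) = 6·t^5 + 5·t^4 - 8·t^3 - 3·t^2 - 2·t + 5. Tomando d/dt de v(t), encontramos a(t) = 30·t^4 + 20·t^3 - 24·t^2 - 6·t - 2. Tenemos la aceleración a(t) = 30·t^4 + 20·t^3 - 24·t^2 - 6·t - 2. Sustituyendo t = 1: a(1) = 18.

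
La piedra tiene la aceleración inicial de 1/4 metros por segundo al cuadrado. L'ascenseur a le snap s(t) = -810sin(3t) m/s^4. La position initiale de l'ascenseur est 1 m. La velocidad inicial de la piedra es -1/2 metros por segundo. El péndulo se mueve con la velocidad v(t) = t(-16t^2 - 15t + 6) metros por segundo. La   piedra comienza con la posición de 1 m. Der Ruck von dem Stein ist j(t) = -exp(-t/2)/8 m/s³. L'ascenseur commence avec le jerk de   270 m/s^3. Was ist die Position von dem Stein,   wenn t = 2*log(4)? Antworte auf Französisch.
En partant du jerk j(t) = -exp(-t/2)/8, nous prenons 3 primitives. L'intégrale du jerk, avec a(0) = 1/4, donne l'accélération: a(t) = exp(-t/2)/4. L'intégrale de l'accélération, avec v(0) = -1/2, donne la vitesse: v(t) = -exp(-t/2)/2. En intégrant la vitesse et en utilisant la condition initiale x(0) = 1, nous obtenons x(t) = exp(-t/2). En utilisant x(t) = exp(-t/2) et en substituant t = 2*log(4), nous trouvons x = 1/4.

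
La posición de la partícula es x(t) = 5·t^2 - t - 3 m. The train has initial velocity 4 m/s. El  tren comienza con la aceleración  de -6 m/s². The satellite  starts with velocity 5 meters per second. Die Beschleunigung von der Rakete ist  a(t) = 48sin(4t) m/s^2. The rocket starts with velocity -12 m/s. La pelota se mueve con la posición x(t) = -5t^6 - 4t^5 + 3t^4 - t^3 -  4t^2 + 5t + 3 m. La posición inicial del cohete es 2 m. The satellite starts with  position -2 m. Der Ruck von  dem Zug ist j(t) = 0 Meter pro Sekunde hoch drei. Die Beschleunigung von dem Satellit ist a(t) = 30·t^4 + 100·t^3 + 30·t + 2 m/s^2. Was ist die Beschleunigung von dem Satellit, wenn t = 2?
Wir haben die Beschleunigung a(t) = 30·t^4 + 100·t^3 + 30·t + 2. Durch Einsetzen von t = 2: a(2) = 1342.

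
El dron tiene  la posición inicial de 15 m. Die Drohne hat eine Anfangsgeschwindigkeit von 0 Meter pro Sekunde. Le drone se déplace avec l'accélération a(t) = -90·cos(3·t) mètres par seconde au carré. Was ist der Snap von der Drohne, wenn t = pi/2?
Um dies zu lösen, müssen wir 2 Ableitungen unserer Gleichung für die Beschleunigung a(t) = -90·cos(3·t) nehmen. Durch Ableiten von der Beschleunigung erhalten wir den Ruck: j(t) = 270·sin(3·t). Mit d/dt von j(t) finden wir s(t) = 810·cos(3·t). Aus der Gleichung für den Snap s(t) = 810·cos(3·t), setzen wir t = pi/2 ein und erhalten s = 0.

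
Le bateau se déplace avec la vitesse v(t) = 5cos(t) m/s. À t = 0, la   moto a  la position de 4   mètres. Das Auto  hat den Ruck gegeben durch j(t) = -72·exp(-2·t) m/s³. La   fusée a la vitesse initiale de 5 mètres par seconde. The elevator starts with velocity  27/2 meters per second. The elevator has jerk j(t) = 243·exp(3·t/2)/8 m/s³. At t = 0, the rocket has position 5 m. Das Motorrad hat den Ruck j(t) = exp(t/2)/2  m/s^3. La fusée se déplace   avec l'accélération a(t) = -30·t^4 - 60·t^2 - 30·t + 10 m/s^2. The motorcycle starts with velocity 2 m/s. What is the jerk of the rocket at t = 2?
To solve this, we need to take 1 derivative of our acceleration equation a(t) = -30·t^4 - 60·t^2 - 30·t + 10. Differentiating acceleration, we get jerk: j(t) = -120·t^3 - 120·t - 30. We have jerk j(t) = -120·t^3 - 120·t - 30. Substituting t = 2: j(2) = -1230.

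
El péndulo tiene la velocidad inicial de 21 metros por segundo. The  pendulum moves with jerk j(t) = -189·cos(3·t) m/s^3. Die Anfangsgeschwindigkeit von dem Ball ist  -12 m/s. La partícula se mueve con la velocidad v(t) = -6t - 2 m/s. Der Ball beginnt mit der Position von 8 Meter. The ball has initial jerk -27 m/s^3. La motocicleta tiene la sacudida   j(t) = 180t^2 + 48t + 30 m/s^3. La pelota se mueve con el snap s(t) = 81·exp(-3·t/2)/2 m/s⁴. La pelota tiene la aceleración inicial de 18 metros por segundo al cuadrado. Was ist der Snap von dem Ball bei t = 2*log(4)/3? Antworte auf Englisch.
Using s(t) = 81·exp(-3·t/2)/2 and substituting t = 2*log(4)/3, we find s = 81/8.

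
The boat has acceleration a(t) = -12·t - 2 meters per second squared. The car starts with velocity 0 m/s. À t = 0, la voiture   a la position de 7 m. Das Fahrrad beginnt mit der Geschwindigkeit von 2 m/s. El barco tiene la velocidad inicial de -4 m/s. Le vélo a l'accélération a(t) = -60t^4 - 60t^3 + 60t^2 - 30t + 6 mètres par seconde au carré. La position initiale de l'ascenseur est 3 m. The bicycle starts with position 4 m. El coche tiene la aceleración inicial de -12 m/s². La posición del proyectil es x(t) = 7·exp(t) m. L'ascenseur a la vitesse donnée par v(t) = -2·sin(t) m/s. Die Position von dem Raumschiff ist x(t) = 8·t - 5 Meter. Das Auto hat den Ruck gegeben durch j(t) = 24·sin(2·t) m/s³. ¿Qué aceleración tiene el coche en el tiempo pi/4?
Para resolver esto, necesitamos tomar 1 antiderivada de nuestra ecuación de la sacudida j(t) = 24·sin(2·t). La integral de la sacudida es la aceleración. Usando a(0) = -12, obtenemos a(t) = -12·cos(2·t). Tenemos la aceleración a(t) = -12·cos(2·t). Sustituyendo t = pi/4: a(pi/4) = 0.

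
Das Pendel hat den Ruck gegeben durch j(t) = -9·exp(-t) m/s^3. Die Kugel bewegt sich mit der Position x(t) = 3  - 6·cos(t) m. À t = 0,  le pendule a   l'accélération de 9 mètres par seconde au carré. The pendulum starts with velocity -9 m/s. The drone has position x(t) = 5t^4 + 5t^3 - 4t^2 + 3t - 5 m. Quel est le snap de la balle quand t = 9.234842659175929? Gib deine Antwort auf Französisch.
Pour résoudre ceci, nous devons prendre 4 dérivées de notre équation de la position x(t) = 3 - 6·cos(t). La dérivée de la position donne la vitesse: v(t) = 6·sin(t). La dérivée de la vitesse donne l'accélération: a(t) = 6·cos(t). La dérivée de l'accélération donne le jerk: j(t) = -6·sin(t). En prenant d/dt de j(t), nous trouvons s(t) = -6·cos(t). De l'équation du snap s(t) = -6·cos(t), nous substituons t = 9.234842659175929 pour obtenir s = 5.89209871158931.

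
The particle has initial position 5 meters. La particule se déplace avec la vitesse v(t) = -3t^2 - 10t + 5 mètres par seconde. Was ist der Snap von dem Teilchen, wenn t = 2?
Wir müssen unsere Gleichung für die Geschwindigkeit v(t) = -3·t^2 - 10·t + 5 3-mal ableiten. Die Ableitung von der Geschwindigkeit ergibt die Beschleunigung: a(t) = -6·t - 10. Durch Ableiten von der Beschleunigung erhalten wir den Ruck: j(t) = -6. Durch Ableiten von dem Ruck erhalten wir den Snap: s(t) = 0. Aus der Gleichung für den Snap s(t) = 0, setzen wir t = 2 ein und erhalten s = 0.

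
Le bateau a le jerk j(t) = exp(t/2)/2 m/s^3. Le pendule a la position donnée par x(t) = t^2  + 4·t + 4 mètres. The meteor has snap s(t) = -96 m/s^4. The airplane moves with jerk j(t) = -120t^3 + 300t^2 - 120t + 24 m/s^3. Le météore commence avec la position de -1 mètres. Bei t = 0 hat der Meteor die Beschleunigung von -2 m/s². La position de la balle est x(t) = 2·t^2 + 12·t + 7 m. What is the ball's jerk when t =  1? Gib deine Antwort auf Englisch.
Starting from position x(t) = 2·t^2 + 12·t + 7, we take 3 derivatives. Taking d/dt of x(t), we find v(t) = 4·t + 12. Taking d/dt of v(t), we find a(t) = 4. The derivative of acceleration gives jerk: j(t) = 0. From the given jerk equation j(t) = 0, we substitute t = 1 to get j = 0.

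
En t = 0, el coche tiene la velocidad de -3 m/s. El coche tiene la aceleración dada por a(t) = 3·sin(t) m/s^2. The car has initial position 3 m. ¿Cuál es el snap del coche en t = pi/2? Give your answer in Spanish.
Partiendo de la aceleración a(t) = 3·sin(t), tomamos 2 derivadas. Derivando la aceleración, obtenemos la sacudida: j(t) = 3·cos(t). Derivando la sacudida, obtenemos el snap: s(t) = -3·sin(t). Tenemos el snap s(t) = -3·sin(t). Sustituyendo t = pi/2: s(pi/2) = -3.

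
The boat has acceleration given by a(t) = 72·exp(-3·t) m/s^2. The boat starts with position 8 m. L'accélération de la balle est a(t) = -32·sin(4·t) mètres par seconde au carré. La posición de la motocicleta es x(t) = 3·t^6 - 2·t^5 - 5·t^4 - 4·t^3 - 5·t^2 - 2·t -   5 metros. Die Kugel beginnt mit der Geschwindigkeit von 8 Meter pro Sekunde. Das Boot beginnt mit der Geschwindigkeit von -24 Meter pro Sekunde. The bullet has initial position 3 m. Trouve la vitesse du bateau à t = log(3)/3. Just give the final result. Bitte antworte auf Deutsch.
Die Antwort ist -8.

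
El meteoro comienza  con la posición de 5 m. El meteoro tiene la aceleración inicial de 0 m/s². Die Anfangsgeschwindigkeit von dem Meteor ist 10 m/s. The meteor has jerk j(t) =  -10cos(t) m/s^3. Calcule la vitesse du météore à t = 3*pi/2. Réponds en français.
Nous devons intégrer notre équation du jerk j(t) = -10·cos(t) 2 fois. L'intégrale du jerk, avec a(0) = 0, donne l'accélération: a(t) = -10·sin(t). En prenant ∫a(t)dt et en appliquant v(0) = 10, nous trouvons v(t) = 10·cos(t). Nous avons la vitesse v(t) = 10·cos(t). En substituant t = 3*pi/2: v(3*pi/2) = 0.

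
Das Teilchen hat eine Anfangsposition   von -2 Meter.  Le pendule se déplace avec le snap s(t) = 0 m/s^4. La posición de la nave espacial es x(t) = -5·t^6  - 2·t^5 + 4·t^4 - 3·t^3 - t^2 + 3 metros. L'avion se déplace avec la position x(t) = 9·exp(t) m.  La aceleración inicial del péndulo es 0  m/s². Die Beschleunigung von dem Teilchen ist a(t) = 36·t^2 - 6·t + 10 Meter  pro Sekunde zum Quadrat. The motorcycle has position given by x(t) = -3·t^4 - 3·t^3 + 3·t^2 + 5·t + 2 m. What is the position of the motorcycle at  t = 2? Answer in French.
En utilisant x(t) = -3·t^4 - 3·t^3 + 3·t^2 + 5·t + 2 et en substituant t = 2, nous trouvons x = -48.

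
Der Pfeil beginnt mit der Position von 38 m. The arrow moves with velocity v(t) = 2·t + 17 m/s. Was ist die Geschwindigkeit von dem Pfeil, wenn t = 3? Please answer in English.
We have velocity v(t) = 2·t + 17. Substituting t = 3: v(3) = 23.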